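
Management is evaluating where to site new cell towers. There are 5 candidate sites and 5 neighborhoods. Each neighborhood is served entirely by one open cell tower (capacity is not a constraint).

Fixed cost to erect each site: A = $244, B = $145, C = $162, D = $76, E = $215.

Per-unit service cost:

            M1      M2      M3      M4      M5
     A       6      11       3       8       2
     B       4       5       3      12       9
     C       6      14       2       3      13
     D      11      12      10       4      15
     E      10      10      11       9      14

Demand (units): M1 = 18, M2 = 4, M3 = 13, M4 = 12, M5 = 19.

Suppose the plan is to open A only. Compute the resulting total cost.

Each neighborhood is assigned to its cheapest site among the open ones.
{A}: M1→A 6·18=108, M2→A 11·4=44, M3→A 3·13=39, M4→A 8·12=96, M5→A 2·19=38. Service 325; fixed 244; total 569.

Total cost: 569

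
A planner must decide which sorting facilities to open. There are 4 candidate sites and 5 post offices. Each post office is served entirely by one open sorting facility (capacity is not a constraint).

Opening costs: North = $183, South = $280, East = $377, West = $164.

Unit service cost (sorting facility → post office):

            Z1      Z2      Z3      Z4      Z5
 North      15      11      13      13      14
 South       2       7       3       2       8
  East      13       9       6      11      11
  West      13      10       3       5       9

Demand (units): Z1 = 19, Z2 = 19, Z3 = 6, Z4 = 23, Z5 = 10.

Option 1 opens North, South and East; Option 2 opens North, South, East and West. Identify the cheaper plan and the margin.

Option 1 is cheaper by 164.

Option 1: {North, South, East}: Z1→South 2·19=38, Z2→South 7·19=133, Z3→South 3·6=18, Z4→South 2·23=46, Z5→South 8·10=80. Service 315; fixed 840; total 1155.
Option 2: {North, South, East, West}: Z1→South 2·19=38, Z2→South 7·19=133, Z3→South 3·6=18, Z4→South 2·23=46, Z5→South 8·10=80. Service 315; fixed 1004; total 1319.
Difference: |1155 − 1319| = 164.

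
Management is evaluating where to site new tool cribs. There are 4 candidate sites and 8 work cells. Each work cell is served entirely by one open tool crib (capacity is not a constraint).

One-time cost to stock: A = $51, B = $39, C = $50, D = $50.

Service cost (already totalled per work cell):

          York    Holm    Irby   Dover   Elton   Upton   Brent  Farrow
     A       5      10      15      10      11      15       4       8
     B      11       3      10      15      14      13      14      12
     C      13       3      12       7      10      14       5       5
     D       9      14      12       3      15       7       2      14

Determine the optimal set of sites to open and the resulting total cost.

For any fixed open set, each work cell goes to its cheapest open site; total = fixed + service.
{C}: York→C 13, Holm→C 3, Irby→C 12, Dover→C 7, Elton→C 10, Upton→C 14, Brent→C 5, Farrow→C 5. Service 69; fixed 50; total 119.
{D}: service 76 + fixed 50 = 126
{A}: service 78 + fixed 51 = 129
{A, B, C, D}: York→A 5, Holm→B 3, Irby→B 10, Dover→D 3, Elton→C 10, Upton→D 7, Brent→D 2, Farrow→C 5. Service 45; fixed 190; total 235.
No other subset beats 119.

Open C only; minimum total cost 119.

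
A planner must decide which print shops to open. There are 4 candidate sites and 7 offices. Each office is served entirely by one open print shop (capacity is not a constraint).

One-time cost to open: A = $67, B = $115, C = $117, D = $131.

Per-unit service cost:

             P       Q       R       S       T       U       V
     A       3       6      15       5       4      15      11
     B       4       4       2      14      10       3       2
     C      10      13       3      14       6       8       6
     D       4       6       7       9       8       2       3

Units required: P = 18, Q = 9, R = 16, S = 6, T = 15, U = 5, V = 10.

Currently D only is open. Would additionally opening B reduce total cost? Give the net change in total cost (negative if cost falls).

No — net change +7 (cost rises by 7).

Current service cost with {D}: 452.
Adding B: each office re-picks its cheapest; new service cost 344, saving 108.
Extra fixed cost: 115. Net change = 115 − 108 = 7.
(Totals: 583 → 590.)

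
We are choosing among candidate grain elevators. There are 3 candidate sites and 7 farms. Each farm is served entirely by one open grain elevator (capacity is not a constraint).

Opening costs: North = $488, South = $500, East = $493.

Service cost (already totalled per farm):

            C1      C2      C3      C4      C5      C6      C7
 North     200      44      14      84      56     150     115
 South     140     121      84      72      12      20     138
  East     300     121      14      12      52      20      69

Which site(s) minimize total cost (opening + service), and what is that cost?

Open East only; minimum total cost 1081.

For any fixed open set, each farm goes to its cheapest open site; total = fixed + service.
{East}: C1→East 300, C2→East 121, C3→East 14, C4→East 12, C5→East 52, C6→East 20, C7→East 69. Service 588; fixed 493; total 1081.
{South}: service 587 + fixed 500 = 1087
{North}: service 663 + fixed 488 = 1151
{North, South, East}: service 311 + fixed 1481 = 1792
No other subset beats 1081.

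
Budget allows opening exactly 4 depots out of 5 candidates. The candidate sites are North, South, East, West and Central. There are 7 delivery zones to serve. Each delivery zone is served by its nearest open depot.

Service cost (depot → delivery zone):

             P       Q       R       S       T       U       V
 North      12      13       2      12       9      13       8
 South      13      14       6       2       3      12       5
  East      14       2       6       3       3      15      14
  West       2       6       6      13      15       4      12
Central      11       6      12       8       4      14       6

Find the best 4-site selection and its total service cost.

Choose North, South, East and West; total service cost 20.

With exactly 4 open, each delivery zone uses its cheapest among the chosen.
{North, South, East, West}: P→West 2, Q→East 2, R→North 2, S→South 2, T→South 3, U→West 4, V→South 5. Service cost 20.
{North, East, West, Central}: service cost 22
{North, South, West, Central}: service cost 24
Among all 5 size-4 choices, {North, South, East, West} is lowest.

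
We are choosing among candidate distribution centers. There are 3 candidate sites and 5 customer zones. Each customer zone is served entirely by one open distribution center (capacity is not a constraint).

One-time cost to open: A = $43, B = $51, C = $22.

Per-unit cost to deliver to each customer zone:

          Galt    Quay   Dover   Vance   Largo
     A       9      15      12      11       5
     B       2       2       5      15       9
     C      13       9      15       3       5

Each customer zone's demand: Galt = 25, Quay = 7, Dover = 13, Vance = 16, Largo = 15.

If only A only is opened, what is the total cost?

Each customer zone is assigned to its cheapest site among the open ones.
{A}: Galt→A 9·25=225, Quay→A 15·7=105, Dover→A 12·13=156, Vance→A 11·16=176, Largo→A 5·15=75. Service 737; fixed 43; total 780.

Total cost: 780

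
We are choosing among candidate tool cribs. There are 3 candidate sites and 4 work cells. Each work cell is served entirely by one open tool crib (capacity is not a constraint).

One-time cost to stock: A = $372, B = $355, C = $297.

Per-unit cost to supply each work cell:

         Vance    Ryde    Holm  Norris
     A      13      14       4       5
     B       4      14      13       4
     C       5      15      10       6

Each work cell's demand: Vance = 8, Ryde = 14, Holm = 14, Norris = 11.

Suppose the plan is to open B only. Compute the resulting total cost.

Total cost: 809

Each work cell is assigned to its cheapest site among the open ones.
{B}: Vance→B 4·8=32, Ryde→B 14·14=196, Holm→B 13·14=182, Norris→B 4·11=44. Service 454; fixed 355; total 809.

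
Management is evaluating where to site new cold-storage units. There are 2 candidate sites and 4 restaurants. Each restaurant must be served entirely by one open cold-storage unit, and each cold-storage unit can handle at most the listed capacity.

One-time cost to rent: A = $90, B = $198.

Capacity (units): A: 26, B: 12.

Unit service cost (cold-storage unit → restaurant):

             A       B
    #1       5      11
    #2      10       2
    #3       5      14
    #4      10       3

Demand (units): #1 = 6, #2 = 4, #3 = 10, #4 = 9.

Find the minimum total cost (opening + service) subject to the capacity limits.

Open {A, B}: #1→A 5·6=30, #2→A 10·4=40, #3→A 5·10=50, #4→B 3·9=27.
Loads: A carries 20/26, B carries 9/12. Service 147; fixed 288; total 435.
Next best feasible plan costs 466.

Minimum total cost: 435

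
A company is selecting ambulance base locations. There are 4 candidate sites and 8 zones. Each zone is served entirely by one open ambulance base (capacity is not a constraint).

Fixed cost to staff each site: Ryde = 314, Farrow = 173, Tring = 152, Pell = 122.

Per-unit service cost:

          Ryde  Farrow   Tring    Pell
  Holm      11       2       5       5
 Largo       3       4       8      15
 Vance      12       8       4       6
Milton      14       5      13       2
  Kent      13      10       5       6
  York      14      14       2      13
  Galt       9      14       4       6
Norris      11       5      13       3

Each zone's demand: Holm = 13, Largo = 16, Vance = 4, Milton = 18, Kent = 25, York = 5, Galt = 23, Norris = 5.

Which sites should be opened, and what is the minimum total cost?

Open Tring and Pell; minimum total cost 761.

For any fixed open set, each zone goes to its cheapest open site; total = fixed + service.
{Tring, Pell}: Holm→Tring 5·13=65, Largo→Tring 8·16=128, Vance→Tring 4·4=16, Milton→Pell 2·18=36, Kent→Tring 5·25=125, York→Tring 2·5=10, Galt→Tring 4·23=92, Norris→Pell 3·5=15. Service 487; fixed 274; total 761.
{Farrow, Tring}: Holm→Farrow 2·13=26, Largo→Farrow 4·16=64, Vance→Tring 4·4=16, Milton→Farrow 5·18=90, Kent→Tring 5·25=125, York→Tring 2·5=10, Galt→Tring 4·23=92, Norris→Farrow 5·5=25. Service 448; fixed 325; total 773.
{Farrow, Pell}: service 518 + fixed 295 = 813
{Ryde, Farrow, Tring, Pell}: Holm→Farrow 2·13=26, Largo→Ryde 3·16=48, Vance→Tring 4·4=16, Milton→Pell 2·18=36, Kent→Tring 5·25=125, York→Tring 2·5=10, Galt→Tring 4·23=92, Norris→Pell 3·5=15. Service 368; fixed 761; total 1129.
(All 15 nonempty subsets were checked; Tring and Pell is lowest.)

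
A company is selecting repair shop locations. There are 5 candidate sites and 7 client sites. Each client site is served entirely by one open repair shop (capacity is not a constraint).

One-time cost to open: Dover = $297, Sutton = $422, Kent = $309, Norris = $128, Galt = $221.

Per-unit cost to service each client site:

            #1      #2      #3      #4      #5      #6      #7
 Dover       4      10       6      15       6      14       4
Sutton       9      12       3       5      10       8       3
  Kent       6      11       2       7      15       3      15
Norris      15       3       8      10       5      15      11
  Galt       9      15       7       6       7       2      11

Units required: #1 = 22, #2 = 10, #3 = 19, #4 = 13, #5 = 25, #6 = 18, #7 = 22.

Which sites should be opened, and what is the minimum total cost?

For any fixed open set, each client site goes to its cheapest open site; total = fixed + service.
{Kent, Norris}: #1→Kent 6·22=132, #2→Norris 3·10=30, #3→Kent 2·19=38, #4→Kent 7·13=91, #5→Norris 5·25=125, #6→Kent 3·18=54, #7→Norris 11·22=242. Service 712; fixed 437; total 1149.
{Dover, Galt}: service 654 + fixed 518 = 1172
{Norris, Galt}: #1→Galt 9·22=198, #2→Norris 3·10=30, #3→Galt 7·19=133, #4→Galt 6·13=78, #5→Norris 5·25=125, #6→Galt 2·18=36, #7→Norris 11·22=242. Service 842; fixed 349; total 1191.
{Dover, Sutton, Kent, Norris, Galt}: service 448 + fixed 1377 = 1825
No other subset beats 1149.

Open Kent and Norris; minimum total cost 1149.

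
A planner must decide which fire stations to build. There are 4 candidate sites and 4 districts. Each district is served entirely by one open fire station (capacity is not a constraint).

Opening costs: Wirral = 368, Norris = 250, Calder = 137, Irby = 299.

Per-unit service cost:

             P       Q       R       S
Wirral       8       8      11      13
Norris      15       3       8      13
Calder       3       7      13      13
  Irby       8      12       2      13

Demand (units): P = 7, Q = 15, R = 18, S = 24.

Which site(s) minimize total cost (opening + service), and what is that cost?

For any fixed open set, each district goes to its cheapest open site; total = fixed + service.
{Calder}: P→Calder 3·7=21, Q→Calder 7·15=105, R→Calder 13·18=234, S→Calder 13·24=312. Service 672; fixed 137; total 809.
{Norris}: service 606 + fixed 250 = 856
{Irby}: service 584 + fixed 299 = 883
{Wirral, Norris, Calder, Irby}: service 414 + fixed 1054 = 1468
No other subset beats 809.

Open Calder only; minimum total cost 809.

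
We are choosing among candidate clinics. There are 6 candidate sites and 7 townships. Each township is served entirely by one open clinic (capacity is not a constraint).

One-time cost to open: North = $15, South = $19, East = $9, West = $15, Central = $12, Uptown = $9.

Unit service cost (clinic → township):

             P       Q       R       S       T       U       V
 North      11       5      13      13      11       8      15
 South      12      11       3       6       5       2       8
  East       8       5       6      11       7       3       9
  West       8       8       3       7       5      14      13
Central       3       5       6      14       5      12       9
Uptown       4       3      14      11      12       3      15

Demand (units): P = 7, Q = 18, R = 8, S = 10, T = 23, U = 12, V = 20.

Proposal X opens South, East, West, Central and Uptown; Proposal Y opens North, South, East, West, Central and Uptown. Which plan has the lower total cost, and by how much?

Proposal X: {South, East, West, Central, Uptown}: P→Central 3·7=21, Q→Uptown 3·18=54, R→South 3·8=24, S→South 6·10=60, T→South 5·23=115, U→South 2·12=24, V→South 8·20=160. Service 458; fixed 64; total 522.
Proposal Y: {North, South, East, West, Central, Uptown}: P→Central 3·7=21, Q→Uptown 3·18=54, R→South 3·8=24, S→South 6·10=60, T→South 5·23=115, U→South 2·12=24, V→South 8·20=160. Service 458; fixed 79; total 537.
Difference: |522 − 537| = 15.

Proposal X is cheaper by 15.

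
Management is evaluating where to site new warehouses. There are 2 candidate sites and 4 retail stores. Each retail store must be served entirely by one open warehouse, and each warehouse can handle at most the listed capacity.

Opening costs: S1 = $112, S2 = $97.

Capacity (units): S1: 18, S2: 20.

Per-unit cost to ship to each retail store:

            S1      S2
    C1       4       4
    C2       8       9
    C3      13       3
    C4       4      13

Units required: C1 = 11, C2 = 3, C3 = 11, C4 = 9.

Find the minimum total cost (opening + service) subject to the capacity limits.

Minimum total cost: 427

Open {S1, S2}: C1→S1 4·11=44, C2→S1 8·3=24, C3→S2 3·11=33, C4→S2 13·9=117.
Loads: S1 carries 14/18, S2 carries 20/20. Service 218; fixed 209; total 427.
Next best feasible plan costs 537.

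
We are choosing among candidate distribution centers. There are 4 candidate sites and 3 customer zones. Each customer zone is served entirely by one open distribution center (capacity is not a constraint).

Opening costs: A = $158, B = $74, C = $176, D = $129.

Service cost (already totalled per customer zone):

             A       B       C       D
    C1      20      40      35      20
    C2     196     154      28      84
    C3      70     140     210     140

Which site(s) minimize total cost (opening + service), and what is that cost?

Open D only; minimum total cost 373.

For any fixed open set, each customer zone goes to its cheapest open site; total = fixed + service.
{D}: C1→D 20, C2→D 84, C3→D 140. Service 244; fixed 129; total 373.
{B}: service 334 + fixed 74 = 408
{A}: service 286 + fixed 158 = 444
{A, B, C, D}: C1→A 20, C2→C 28, C3→A 70. Service 118; fixed 537; total 655.
(All 15 nonempty subsets were checked; D only is lowest.)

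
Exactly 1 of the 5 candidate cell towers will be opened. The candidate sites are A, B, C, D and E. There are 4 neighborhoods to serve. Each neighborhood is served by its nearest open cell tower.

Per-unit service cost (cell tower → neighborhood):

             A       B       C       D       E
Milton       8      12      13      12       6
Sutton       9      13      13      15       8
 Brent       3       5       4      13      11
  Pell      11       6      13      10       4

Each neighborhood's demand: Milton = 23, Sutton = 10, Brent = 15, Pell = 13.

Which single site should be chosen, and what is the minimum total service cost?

Choose E only; total service cost 435.

With exactly 1 open, each neighborhood uses its cheapest among the chosen.
{E}: Milton→E 6·23=138, Sutton→E 8·10=80, Brent→E 11·15=165, Pell→E 4·13=52. Service cost 435.
{A}: service cost 462
{B}: service cost 559
Among all 5 size-1 choices, {E} is lowest.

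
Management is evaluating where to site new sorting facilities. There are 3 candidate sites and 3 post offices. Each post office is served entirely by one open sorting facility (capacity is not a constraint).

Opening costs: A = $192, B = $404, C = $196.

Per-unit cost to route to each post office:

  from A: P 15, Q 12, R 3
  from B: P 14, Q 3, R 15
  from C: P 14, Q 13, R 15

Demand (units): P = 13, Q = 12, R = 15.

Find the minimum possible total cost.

Minimum total cost: 576

For any fixed open set, each post office goes to its cheapest open site; total = fixed + service.
{A}: P→A 15·13=195, Q→A 12·12=144, R→A 3·15=45. Service 384; fixed 192; total 576.
{A, C}: service 371 + fixed 388 = 759
{C}: P→C 14·13=182, Q→C 13·12=156, R→C 15·15=225. Service 563; fixed 196; total 759.
{A, B, C}: P→B 14·13=182, Q→B 3·12=36, R→A 3·15=45. Service 263; fixed 792; total 1055.
No other subset beats 576.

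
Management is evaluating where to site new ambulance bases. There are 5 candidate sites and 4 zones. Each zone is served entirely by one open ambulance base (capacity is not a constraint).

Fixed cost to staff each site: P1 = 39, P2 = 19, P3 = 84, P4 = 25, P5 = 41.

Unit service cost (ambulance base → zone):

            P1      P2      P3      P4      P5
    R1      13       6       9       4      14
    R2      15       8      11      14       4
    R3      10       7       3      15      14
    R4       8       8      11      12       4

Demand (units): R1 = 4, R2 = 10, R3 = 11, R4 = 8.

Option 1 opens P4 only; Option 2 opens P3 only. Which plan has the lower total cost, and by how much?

Option 1: {P4}: R1→P4 4·4=16, R2→P4 14·10=140, R3→P4 15·11=165, R4→P4 12·8=96. Service 417; fixed 25; total 442.
Option 2: {P3}: R1→P3 9·4=36, R2→P3 11·10=110, R3→P3 3·11=33, R4→P3 11·8=88. Service 267; fixed 84; total 351.
Difference: |442 − 351| = 91.

Option 2 is cheaper by 91.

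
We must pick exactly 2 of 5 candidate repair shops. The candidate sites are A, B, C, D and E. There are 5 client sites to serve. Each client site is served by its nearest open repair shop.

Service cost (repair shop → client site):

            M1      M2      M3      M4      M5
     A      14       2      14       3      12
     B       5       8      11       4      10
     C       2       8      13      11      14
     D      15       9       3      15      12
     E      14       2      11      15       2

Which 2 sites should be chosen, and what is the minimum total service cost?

With exactly 2 open, each client site uses its cheapest among the chosen.
{B, E}: M1→B 5, M2→E 2, M3→B 11, M4→B 4, M5→E 2. Service cost 24.
{C, E}: service cost 28
{B, D}: service cost 30
Among all 10 size-2 choices, {B, E} is lowest.

Choose B and E; total service cost 24.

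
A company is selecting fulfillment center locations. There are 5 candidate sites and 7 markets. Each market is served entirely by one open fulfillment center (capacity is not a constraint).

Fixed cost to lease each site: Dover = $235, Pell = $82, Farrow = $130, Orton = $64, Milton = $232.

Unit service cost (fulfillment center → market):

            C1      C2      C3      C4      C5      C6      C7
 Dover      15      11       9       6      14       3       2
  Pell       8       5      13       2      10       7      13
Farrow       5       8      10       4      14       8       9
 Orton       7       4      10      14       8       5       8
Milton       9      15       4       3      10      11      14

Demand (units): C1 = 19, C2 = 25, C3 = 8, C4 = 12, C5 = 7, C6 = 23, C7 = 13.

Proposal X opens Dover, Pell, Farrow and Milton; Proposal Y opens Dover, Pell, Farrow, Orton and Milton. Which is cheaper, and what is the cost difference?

Proposal X is cheaper by 25.

Proposal X: {Dover, Pell, Farrow, Milton}: C1→Farrow 5·19=95, C2→Pell 5·25=125, C3→Milton 4·8=32, C4→Pell 2·12=24, C5→Pell 10·7=70, C6→Dover 3·23=69, C7→Dover 2·13=26. Service 441; fixed 679; total 1120.
Proposal Y: {Dover, Pell, Farrow, Orton, Milton}: C1→Farrow 5·19=95, C2→Orton 4·25=100, C3→Milton 4·8=32, C4→Pell 2·12=24, C5→Orton 8·7=56, C6→Dover 3·23=69, C7→Dover 2·13=26. Service 402; fixed 743; total 1145.
Difference: |1120 − 1145| = 25.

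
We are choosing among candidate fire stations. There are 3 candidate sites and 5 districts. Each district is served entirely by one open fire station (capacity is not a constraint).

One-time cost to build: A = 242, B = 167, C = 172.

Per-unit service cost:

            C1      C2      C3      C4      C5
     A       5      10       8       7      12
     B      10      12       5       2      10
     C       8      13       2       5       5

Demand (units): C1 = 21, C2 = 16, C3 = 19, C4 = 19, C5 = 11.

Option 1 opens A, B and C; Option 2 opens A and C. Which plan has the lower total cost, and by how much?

Option 2 is cheaper by 110.

Option 1: {A, B, C}: C1→A 5·21=105, C2→A 10·16=160, C3→C 2·19=38, C4→B 2·19=38, C5→C 5·11=55. Service 396; fixed 581; total 977.
Option 2: {A, C}: C1→A 5·21=105, C2→A 10·16=160, C3→C 2·19=38, C4→C 5·19=95, C5→C 5·11=55. Service 453; fixed 414; total 867.
Difference: |977 − 867| = 110.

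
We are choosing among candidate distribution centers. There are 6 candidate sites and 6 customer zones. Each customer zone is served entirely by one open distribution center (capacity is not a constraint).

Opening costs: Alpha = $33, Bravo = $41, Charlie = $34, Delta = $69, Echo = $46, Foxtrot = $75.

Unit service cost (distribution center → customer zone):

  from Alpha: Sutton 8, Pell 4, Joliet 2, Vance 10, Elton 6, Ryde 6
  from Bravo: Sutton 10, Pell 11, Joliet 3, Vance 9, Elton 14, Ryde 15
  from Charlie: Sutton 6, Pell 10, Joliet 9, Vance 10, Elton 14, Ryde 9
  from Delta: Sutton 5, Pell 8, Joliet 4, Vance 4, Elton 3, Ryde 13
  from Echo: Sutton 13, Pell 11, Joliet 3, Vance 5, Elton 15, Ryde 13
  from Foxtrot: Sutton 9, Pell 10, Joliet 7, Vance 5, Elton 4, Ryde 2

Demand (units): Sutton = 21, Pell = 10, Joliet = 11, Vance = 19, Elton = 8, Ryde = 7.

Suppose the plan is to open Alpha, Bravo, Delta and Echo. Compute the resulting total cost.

Each customer zone is assigned to its cheapest site among the open ones.
{Alpha, Bravo, Delta, Echo}: Sutton→Delta 5·21=105, Pell→Alpha 4·10=40, Joliet→Alpha 2·11=22, Vance→Delta 4·19=76, Elton→Delta 3·8=24, Ryde→Alpha 6·7=42. Service 309; fixed 189; total 498.

Total cost: 498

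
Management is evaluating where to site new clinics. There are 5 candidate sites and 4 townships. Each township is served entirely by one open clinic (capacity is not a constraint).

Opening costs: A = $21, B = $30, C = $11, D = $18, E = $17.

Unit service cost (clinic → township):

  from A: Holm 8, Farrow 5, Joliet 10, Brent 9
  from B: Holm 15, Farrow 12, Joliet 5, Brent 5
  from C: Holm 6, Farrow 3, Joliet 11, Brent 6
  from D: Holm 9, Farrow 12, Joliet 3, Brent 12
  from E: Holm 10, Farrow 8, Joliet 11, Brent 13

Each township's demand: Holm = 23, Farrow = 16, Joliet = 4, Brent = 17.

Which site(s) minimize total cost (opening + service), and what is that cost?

For any fixed open set, each township goes to its cheapest open site; total = fixed + service.
{C, D}: Holm→C 6·23=138, Farrow→C 3·16=48, Joliet→D 3·4=12, Brent→C 6·17=102. Service 300; fixed 29; total 329.
{B, C}: service 291 + fixed 41 = 332
{B, C, D}: service 283 + fixed 59 = 342
{A, B, C, D, E}: Holm→C 6·23=138, Farrow→C 3·16=48, Joliet→D 3·4=12, Brent→B 5·17=85. Service 283; fixed 97; total 380.
No other subset beats 329.

Open C and D; minimum total cost 329.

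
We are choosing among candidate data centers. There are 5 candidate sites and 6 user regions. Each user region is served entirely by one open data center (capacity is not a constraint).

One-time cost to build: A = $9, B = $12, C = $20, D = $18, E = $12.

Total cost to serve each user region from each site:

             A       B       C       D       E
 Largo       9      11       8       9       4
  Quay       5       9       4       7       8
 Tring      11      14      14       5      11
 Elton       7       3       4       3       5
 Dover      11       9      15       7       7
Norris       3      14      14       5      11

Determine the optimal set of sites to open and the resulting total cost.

For any fixed open set, each user region goes to its cheapest open site; total = fixed + service.
{D}: Largo→D 9, Quay→D 7, Tring→D 5, Elton→D 3, Dover→D 7, Norris→D 5. Service 36; fixed 18; total 54.
{A}: service 46 + fixed 9 = 55
{A, E}: Largo→E 4, Quay→A 5, Tring→A 11, Elton→E 5, Dover→E 7, Norris→A 3. Service 35; fixed 21; total 56.
{A, B, C, D, E}: Largo→E 4, Quay→C 4, Tring→D 5, Elton→B 3, Dover→D 7, Norris→A 3. Service 26; fixed 71; total 97.
No other subset beats 54.

Open D only; minimum total cost 54.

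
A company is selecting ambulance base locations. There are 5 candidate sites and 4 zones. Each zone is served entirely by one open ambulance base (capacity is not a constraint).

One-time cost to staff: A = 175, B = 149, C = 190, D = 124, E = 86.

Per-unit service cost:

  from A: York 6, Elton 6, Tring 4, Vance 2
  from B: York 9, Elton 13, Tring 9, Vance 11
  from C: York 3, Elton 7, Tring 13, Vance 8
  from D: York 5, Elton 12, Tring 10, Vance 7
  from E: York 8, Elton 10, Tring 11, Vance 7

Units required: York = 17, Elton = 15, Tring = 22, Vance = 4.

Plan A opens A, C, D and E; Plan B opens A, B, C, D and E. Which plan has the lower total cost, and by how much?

Plan A is cheaper by 149.

Plan A: {A, C, D, E}: York→C 3·17=51, Elton→A 6·15=90, Tring→A 4·22=88, Vance→A 2·4=8. Service 237; fixed 575; total 812.
Plan B: {A, B, C, D, E}: York→C 3·17=51, Elton→A 6·15=90, Tring→A 4·22=88, Vance→A 2·4=8. Service 237; fixed 724; total 961.
Difference: |812 − 961| = 149.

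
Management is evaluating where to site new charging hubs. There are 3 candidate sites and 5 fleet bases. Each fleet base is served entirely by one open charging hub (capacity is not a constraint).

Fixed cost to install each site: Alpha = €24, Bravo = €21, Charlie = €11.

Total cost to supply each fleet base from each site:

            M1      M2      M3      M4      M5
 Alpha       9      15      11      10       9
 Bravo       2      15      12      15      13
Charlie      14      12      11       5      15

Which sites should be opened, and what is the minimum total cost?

For any fixed open set, each fleet base goes to its cheapest open site; total = fixed + service.
{Charlie}: M1→Charlie 14, M2→Charlie 12, M3→Charlie 11, M4→Charlie 5, M5→Charlie 15. Service 57; fixed 11; total 68.
{Bravo, Charlie}: service 43 + fixed 32 = 75
{Alpha}: service 54 + fixed 24 = 78
{Alpha, Bravo, Charlie}: service 39 + fixed 56 = 95
No other subset beats 68.

Open Charlie only; minimum total cost 68.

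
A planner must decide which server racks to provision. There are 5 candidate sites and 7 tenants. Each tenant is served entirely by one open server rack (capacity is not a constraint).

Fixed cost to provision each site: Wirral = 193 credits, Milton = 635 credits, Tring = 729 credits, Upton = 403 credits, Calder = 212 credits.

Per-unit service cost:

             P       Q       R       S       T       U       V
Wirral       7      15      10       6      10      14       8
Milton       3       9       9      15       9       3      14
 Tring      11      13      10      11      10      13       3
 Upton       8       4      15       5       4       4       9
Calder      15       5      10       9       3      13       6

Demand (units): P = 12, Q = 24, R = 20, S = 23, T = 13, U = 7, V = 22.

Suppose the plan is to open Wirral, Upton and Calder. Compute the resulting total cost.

Total cost: 1502

Each tenant is assigned to its cheapest site among the open ones.
{Wirral, Upton, Calder}: P→Wirral 7·12=84, Q→Upton 4·24=96, R→Wirral 10·20=200, S→Upton 5·23=115, T→Calder 3·13=39, U→Upton 4·7=28, V→Calder 6·22=132. Service 694; fixed 808; total 1502.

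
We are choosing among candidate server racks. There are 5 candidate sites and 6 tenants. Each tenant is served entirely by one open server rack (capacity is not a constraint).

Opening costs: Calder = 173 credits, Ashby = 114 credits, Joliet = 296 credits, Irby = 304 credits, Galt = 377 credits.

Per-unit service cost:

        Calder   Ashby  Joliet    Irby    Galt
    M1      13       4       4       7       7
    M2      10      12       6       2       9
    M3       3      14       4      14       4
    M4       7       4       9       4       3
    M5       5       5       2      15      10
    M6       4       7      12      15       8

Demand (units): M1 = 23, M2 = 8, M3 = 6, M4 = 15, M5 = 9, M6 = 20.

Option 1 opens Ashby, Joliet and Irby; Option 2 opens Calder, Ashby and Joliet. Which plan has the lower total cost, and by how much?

Option 1: {Ashby, Joliet, Irby}: M1→Ashby 4·23=92, M2→Irby 2·8=16, M3→Joliet 4·6=24, M4→Ashby 4·15=60, M5→Joliet 2·9=18, M6→Ashby 7·20=140. Service 350; fixed 714; total 1064.
Option 2: {Calder, Ashby, Joliet}: M1→Ashby 4·23=92, M2→Joliet 6·8=48, M3→Calder 3·6=18, M4→Ashby 4·15=60, M5→Joliet 2·9=18, M6→Calder 4·20=80. Service 316; fixed 583; total 899.
Difference: |1064 − 899| = 165.

Option 2 is cheaper by 165.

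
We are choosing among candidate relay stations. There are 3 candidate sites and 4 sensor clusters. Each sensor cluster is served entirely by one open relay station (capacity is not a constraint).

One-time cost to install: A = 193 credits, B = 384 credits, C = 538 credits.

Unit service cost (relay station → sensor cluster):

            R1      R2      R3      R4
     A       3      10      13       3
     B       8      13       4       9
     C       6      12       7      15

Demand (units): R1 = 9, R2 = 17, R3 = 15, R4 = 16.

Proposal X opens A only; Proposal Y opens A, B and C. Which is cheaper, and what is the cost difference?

Proposal X is cheaper by 787.

Proposal X: {A}: R1→A 3·9=27, R2→A 10·17=170, R3→A 13·15=195, R4→A 3·16=48. Service 440; fixed 193; total 633.
Proposal Y: {A, B, C}: R1→A 3·9=27, R2→A 10·17=170, R3→B 4·15=60, R4→A 3·16=48. Service 305; fixed 1115; total 1420.
Difference: |633 − 1420| = 787.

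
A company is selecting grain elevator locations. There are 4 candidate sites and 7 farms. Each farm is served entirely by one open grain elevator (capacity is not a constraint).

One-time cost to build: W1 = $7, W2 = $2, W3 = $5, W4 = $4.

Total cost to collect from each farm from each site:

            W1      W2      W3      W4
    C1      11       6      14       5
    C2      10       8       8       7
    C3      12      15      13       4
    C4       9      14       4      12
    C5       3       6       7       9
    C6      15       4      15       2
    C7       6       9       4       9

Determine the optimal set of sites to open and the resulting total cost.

Open W3 and W4; minimum total cost 42.

For any fixed open set, each farm goes to its cheapest open site; total = fixed + service.
{W3, W4}: C1→W4 5, C2→W4 7, C3→W4 4, C4→W3 4, C5→W3 7, C6→W4 2, C7→W3 4. Service 33; fixed 9; total 42.
{W2, W3, W4}: C1→W4 5, C2→W4 7, C3→W4 4, C4→W3 4, C5→W2 6, C6→W4 2, C7→W3 4. Service 32; fixed 11; total 43.
{W1, W3, W4}: C1→W4 5, C2→W4 7, C3→W4 4, C4→W3 4, C5→W1 3, C6→W4 2, C7→W3 4. Service 29; fixed 16; total 45.
{W1, W2, W3, W4}: service 29 + fixed 18 = 47
No other subset beats 42.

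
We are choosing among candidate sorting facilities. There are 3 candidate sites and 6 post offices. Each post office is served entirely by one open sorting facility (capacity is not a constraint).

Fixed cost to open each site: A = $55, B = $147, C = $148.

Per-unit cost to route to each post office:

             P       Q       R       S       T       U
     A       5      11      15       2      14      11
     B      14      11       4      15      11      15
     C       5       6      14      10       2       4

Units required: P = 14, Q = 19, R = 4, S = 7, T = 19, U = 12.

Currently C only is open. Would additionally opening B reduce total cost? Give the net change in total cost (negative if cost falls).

No — net change +107 (cost rises by 107).

Current service cost with {C}: 396.
Adding B: each post office re-picks its cheapest; new service cost 356, saving 40.
Extra fixed cost: 147. Net change = 147 − 40 = 107.
(Totals: 544 → 651.)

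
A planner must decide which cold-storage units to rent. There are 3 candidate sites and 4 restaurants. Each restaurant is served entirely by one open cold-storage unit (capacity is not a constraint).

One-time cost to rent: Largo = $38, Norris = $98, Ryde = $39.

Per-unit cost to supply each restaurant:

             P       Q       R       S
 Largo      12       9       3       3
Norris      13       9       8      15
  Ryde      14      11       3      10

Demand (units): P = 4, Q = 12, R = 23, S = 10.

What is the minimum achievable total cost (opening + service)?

Minimum total cost: 293

For any fixed open set, each restaurant goes to its cheapest open site; total = fixed + service.
{Largo}: P→Largo 12·4=48, Q→Largo 9·12=108, R→Largo 3·23=69, S→Largo 3·10=30. Service 255; fixed 38; total 293.
{Largo, Ryde}: service 255 + fixed 77 = 332
{Largo, Norris}: service 255 + fixed 136 = 391
{Largo, Norris, Ryde}: service 255 + fixed 175 = 430
No other subset beats 293.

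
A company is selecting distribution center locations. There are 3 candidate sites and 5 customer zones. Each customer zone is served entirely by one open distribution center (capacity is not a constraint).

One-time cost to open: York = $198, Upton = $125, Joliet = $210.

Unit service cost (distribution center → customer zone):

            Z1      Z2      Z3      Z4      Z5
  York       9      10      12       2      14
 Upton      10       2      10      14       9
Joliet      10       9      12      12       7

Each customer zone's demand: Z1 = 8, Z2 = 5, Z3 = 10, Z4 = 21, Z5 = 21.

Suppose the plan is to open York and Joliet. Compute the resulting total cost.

Each customer zone is assigned to its cheapest site among the open ones.
{York, Joliet}: Z1→York 9·8=72, Z2→Joliet 9·5=45, Z3→York 12·10=120, Z4→York 2·21=42, Z5→Joliet 7·21=147. Service 426; fixed 408; total 834.

Total cost: 834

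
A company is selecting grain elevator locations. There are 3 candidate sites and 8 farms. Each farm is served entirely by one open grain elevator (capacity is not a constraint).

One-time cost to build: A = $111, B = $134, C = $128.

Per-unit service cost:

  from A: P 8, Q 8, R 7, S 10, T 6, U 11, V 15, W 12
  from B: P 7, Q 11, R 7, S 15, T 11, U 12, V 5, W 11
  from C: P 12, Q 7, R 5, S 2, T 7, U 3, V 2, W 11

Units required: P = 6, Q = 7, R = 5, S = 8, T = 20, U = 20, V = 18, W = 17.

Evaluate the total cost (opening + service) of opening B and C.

Total cost: 817

Each farm is assigned to its cheapest site among the open ones.
{B, C}: P→B 7·6=42, Q→C 7·7=49, R→C 5·5=25, S→C 2·8=16, T→C 7·20=140, U→C 3·20=60, V→C 2·18=36, W→B 11·17=187. Service 555; fixed 262; total 817.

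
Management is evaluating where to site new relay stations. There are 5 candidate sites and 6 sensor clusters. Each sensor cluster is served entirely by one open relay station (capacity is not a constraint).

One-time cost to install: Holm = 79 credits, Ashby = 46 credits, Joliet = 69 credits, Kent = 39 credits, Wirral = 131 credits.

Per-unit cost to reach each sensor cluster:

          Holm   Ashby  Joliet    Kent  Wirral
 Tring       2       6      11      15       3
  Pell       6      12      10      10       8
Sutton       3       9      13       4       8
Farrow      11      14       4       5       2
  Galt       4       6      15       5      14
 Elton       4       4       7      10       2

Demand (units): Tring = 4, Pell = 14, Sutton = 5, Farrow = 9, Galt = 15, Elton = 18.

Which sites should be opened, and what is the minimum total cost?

Open Holm and Kent; minimum total cost 402.

For any fixed open set, each sensor cluster goes to its cheapest open site; total = fixed + service.
{Holm, Kent}: Tring→Holm 2·4=8, Pell→Holm 6·14=84, Sutton→Holm 3·5=15, Farrow→Kent 5·9=45, Galt→Holm 4·15=60, Elton→Holm 4·18=72. Service 284; fixed 118; total 402.
{Holm}: service 338 + fixed 79 = 417
{Holm, Joliet}: Tring→Holm 2·4=8, Pell→Holm 6·14=84, Sutton→Holm 3·5=15, Farrow→Joliet 4·9=36, Galt→Holm 4·15=60, Elton→Holm 4·18=72. Service 275; fixed 148; total 423.
{Holm, Ashby, Joliet, Kent, Wirral}: service 221 + fixed 364 = 585
No other subset beats 402.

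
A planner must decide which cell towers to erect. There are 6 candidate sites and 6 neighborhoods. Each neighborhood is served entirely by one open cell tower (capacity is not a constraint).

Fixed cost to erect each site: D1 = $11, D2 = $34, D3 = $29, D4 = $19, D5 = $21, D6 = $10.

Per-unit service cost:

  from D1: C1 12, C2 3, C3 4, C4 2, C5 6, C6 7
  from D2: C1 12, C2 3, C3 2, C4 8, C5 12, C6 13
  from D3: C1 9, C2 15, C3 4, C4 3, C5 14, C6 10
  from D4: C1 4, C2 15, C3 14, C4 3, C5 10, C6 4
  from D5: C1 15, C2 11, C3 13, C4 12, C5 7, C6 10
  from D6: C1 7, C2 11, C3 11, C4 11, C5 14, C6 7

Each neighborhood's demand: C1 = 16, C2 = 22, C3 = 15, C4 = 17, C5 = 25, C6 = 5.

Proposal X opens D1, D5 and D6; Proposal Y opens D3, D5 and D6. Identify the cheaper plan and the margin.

Proposal X: {D1, D5, D6}: C1→D6 7·16=112, C2→D1 3·22=66, C3→D1 4·15=60, C4→D1 2·17=34, C5→D1 6·25=150, C6→D1 7·5=35. Service 457; fixed 42; total 499.
Proposal Y: {D3, D5, D6}: C1→D6 7·16=112, C2→D5 11·22=242, C3→D3 4·15=60, C4→D3 3·17=51, C5→D5 7·25=175, C6→D6 7·5=35. Service 675; fixed 60; total 735.
Difference: |499 − 735| = 236.

Proposal X is cheaper by 236.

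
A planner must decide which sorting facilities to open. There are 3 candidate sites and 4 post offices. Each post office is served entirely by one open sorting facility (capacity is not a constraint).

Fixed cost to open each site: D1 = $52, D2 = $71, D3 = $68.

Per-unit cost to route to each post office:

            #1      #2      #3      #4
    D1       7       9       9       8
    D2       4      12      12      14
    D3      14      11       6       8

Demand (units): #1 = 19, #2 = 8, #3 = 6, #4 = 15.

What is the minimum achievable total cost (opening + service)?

Minimum total cost: 431

For any fixed open set, each post office goes to its cheapest open site; total = fixed + service.
{D1}: #1→D1 7·19=133, #2→D1 9·8=72, #3→D1 9·6=54, #4→D1 8·15=120. Service 379; fixed 52; total 431.
{D1, D2}: service 322 + fixed 123 = 445
{D2, D3}: #1→D2 4·19=76, #2→D3 11·8=88, #3→D3 6·6=36, #4→D3 8·15=120. Service 320; fixed 139; total 459.
{D1, D2, D3}: service 304 + fixed 191 = 495
(All 7 nonempty subsets were checked; D1 only is lowest.)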